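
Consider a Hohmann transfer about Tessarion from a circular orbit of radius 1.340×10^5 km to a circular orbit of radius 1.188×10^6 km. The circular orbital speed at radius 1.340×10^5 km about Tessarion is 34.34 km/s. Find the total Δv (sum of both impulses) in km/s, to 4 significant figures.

Δv = 18.04 km/s

From the circular-orbit relation v² = μ/r at r = 1.340×10^5 km: μ = v²r = (34.34)² × 1.340×10^5 = 1.58018×10^8 km³/s².
Transfer-ellipse semi-major axis a_t = (r₁ + r₂)/2 = (1.340×10^5 + 1.188×10^6)/2 = 6.610×10^5 km.
Circular speed at r₁: v₁ = √(μ/r₁) = √(1.58018×10^8/1.340×10^5) = 34.34 km/s.
On the transfer ellipse at r₁, vis-viva equation gives v_p = √[μ(2/r₁ − 1/a_t)] = 46.04 km/s.
First burn Δv₁ = |v_p − v₁| = 11.70 km/s.
At r₂, v₂ = √(μ/r₂) = 11.533 km/s.
Transfer-orbit speed at r₂: v_a = √[μ(2/r₂ − 1/a_t)] = 5.1927 km/s.
Second burn Δv₂ = |v₂ − v_a| = 6.340 km/s.
Δv = Δv₁ + Δv₂ = 11.70 + 6.340 = 18.04 km/s.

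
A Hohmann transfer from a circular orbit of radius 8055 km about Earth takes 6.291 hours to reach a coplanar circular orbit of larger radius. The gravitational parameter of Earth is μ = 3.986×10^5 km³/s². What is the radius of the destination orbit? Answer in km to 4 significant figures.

r₂ = 46870 km

Transfer time t = 6.291 hours = 22647.6 s, and t = π√(a_t³/μ).
So a_t = (μ t²/π²)^(1/3) = (3.986×10^5 × (22647.6)² / π²)^(1/3) = 27464 km.
Since a_t = (r₁ + r₂)/2, r₂ = 2a_t − r₁ = 2×27464 − 8055 = 46873 km.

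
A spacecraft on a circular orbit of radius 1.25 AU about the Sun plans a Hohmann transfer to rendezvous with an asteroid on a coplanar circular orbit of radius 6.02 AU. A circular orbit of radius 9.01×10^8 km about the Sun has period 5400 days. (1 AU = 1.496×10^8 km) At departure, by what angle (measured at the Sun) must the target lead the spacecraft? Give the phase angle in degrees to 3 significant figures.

φ = 95.5°

From Kepler's third law T² = 4π²r³/μ at r = 9.01×10^8 km, T = 5400 days = 5400 × 86400 s = 4.6656×10^8 s: μ = 4π²r³/T² = 1.32654×10^11 km³/s².
In km: r₁ = 1.25 × 1.496×10^8 = 1.870×10^8 km; r₂ = 6.02 × 1.496×10^8 = 9.00592×10^8 km.
Semi-major axis of the transfer orbit: a_t = (1.870×10^8 + 9.00592×10^8)/2 = 5.43796×10^8 km.
The half-period of the transfer ellipse is t = π√(a_t³/μ) = 1.09382×10^8 s.
Target angular speed ω₂ = √(μ/r₂³) = 1.34762×10^-8 rad/s.
Angle swept by the target during transfer: ω₂·t = 1.47405 rad = 84.46°.
Arrival is 180° from departure on the ellipse, so φ = 180° − 84.46° = 95.5°.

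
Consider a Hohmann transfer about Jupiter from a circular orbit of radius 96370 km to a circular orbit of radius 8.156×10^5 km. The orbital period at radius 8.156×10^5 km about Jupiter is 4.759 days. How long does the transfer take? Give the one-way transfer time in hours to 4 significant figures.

t = 23.87 hours

From Kepler's third law T² = 4π²r³/μ at r = 8.156×10^5 km, T = 4.759 days = 4.759 × 86400 s = 4.111776×10^5 s: μ = 4π²r³/T² = 1.26687×10^8 km³/s².
The Hohmann ellipse has a_t = (r₁ + r₂)/2 = 4.55985×10^5 km.
Transfer time t = π√(a_t³/μ) = π√((4.55985×10^5)³ / 1.26687×10^8) = 85940 s.
Converting: 85940 s ÷ 3600 s/hour = 23.87 hours.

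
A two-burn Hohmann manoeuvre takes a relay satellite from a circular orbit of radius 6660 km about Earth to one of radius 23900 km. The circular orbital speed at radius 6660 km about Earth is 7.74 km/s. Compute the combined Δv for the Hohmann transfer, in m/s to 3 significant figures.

Δv = 3330 m/s

From the circular-orbit relation v² = μ/r at r = 6660 km: μ = v²r = (7.74)² × 6660 = 3.98985×10^5 km³/s².
Semi-major axis of the transfer orbit: a_t = (6660 + 23900)/2 = 15280 km.
At r₁ the circular-orbit speed is v₁ = √(μ/r₁) = 7.740 km/s.
On the transfer ellipse at r₁, vis-viva equation gives v_p = √[μ(2/r₁ − 1/a_t)] = 9.680 km/s.
First burn Δv₁ = |v_p − v₁| = 1.940 km/s.
At r₂, v₂ = √(μ/r₂) = 4.0858 km/s.
Transfer-orbit speed at r₂: v_a = √[μ(2/r₂ − 1/a_t)] = 2.6975 km/s.
Second burn Δv₂ = |v₂ − v_a| = 1.388 km/s.
Total Δv = Δv₁ + Δv₂ = 3.328 km/s.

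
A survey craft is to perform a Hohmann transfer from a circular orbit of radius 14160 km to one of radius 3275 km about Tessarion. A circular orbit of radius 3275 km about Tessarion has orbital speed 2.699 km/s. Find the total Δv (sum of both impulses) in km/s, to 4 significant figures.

Δv = 1.243 km/s

From the circular-orbit relation v² = μ/r at r = 3275 km: μ = v²r = (2.699)² × 3275 = 23857.1 km³/s².
Semi-major axis of the transfer orbit: a_t = (14160 + 3275)/2 = 8717.5 km.
At r₁ the circular-orbit speed is v₁ = √(μ/r₁) = 1.298 km/s.
On the transfer ellipse at r₁, vis-viva gives v_a = √[μ(2/r₁ − 1/a_t)] = 0.7956 km/s.
First burn Δv₁ = |v_a − v₁| = 0.5024 km/s.
Circular speed at r₂: v₂ = √(μ/r₂) = 2.6990 km/s.
Transfer-orbit speed at r₂: v_p = √[μ(2/r₂ − 1/a_t)] = 3.4398 km/s.
Second burn Δv₂ = |v₂ − v_p| = 0.7408 km/s.
Total Δv = Δv₁ + Δv₂ = 1.243 km/s.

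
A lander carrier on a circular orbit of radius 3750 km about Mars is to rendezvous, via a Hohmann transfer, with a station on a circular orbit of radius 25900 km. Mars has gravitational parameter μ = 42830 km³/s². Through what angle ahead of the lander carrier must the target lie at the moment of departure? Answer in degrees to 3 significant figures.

Transfer-ellipse semi-major axis a_t = (r₁ + r₂)/2 = (3750 + 25900)/2 = 14825 km.
Transfer time t = π√(a_t³/μ) = 27401 s.
The target's mean motion on its circular orbit is ω₂ = √(μ/r₂³) = 4.9651×10^-5 rad/s.
Angle swept by the target during transfer: ω₂·t = 1.3605 rad = 77.95°.
The lander carrier traverses 180° on the transfer ellipse, so the target must lead by 180° − 77.95° = 102°.

φ = 102°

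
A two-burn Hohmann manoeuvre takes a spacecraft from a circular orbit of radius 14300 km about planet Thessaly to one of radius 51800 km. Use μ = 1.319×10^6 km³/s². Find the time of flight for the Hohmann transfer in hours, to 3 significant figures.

t = 4.57 hours

Semi-major axis of the transfer orbit: a_t = (14300 + 51800)/2 = 33050 km.
By Kepler's third law the transfer-orbit period is T = 2π√(a_t³/μ), so t = T/2 = 16440 s.
Converting: 16440 s ÷ 3600 s/hour = 4.57 hours.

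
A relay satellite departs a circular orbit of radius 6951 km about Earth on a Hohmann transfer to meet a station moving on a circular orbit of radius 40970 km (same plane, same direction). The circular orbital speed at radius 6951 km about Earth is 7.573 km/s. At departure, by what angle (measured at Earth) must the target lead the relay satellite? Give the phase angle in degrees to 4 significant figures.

φ = 99.50°

From the circular-orbit relation v² = μ/r at r = 6951 km: μ = v²r = (7.573)² × 6951 = 3.98642×10^5 km³/s².
Semi-major axis of the transfer orbit: a_t = (6951 + 40970)/2 = 23960.5 km.
Transfer time t = π√(a_t³/μ) = 18450 s.
Target angular speed ω₂ = √(μ/r₂³) = 7.614×10^-5 rad/s.
Angle swept by the target during transfer: ω₂·t = 1.405 rad = 80.50°.
The relay satellite traverses 180° on the transfer ellipse, so the target must lead by 180° − 80.50° = 99.50°.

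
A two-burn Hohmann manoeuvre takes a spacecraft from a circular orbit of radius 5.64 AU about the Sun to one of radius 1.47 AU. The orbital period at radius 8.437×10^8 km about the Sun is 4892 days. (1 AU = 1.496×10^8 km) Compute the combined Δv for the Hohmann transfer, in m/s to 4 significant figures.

From Kepler's third law T² = 4π²r³/μ at r = 8.437×10^8 km, T = 4892 days = 4892 × 86400 s = 4.226688×10^8 s: μ = 4π²r³/T² = 1.32716×10^11 km³/s².
In km: r₁ = 5.64 × 1.496×10^8 = 8.43744×10^8 km; r₂ = 1.47 × 1.496×10^8 = 2.19912×10^8 km.
Transfer-ellipse semi-major axis a_t = (r₁ + r₂)/2 = (8.43744×10^8 + 2.19912×10^8)/2 = 5.31828×10^8 km.
At r₁ the circular-orbit speed is v₁ = √(μ/r₁) = 12.542 km/s.
Transfer-orbit speed at r₁ (v² = μ(2/r − 1/a)): v_a = √[μ(2/r₁ − 1/a_t)] = 8.0648 km/s.
First burn Δv₁ = |v_a − v₁| = 4.477 km/s.
At r₂, v₂ = √(μ/r₂) = 24.5662 km/s.
Transfer-orbit speed at r₂: v_p = √[μ(2/r₂ − 1/a_t)] = 30.9426 km/s.
Second burn Δv₂ = |v₂ − v_p| = 6.376 km/s.
Δv = Δv₁ + Δv₂ = 4.477 + 6.376 = 10.85 km/s.

Δv = 10850 m/s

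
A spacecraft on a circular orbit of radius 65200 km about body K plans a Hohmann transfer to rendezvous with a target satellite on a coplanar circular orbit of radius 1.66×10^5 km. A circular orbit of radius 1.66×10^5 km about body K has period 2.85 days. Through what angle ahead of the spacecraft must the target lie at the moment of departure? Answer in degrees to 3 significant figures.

From Kepler's third law T² = 4π²r³/μ at r = 1.66×10^5 km, T = 2.85 days = 2.85 × 86400 s = 2.4624×10^5 s: μ = 4π²r³/T² = 2.97829×10^6 km³/s².
Semi-major axis of the transfer orbit: a_t = (65200 + 1.660×10^5)/2 = 1.156×10^5 km.
Transfer time t = π√(a_t³/μ) = 71550 s.
The target's mean motion on its circular orbit is ω₂ = √(μ/r₂³) = 2.552×10^-5 rad/s.
Angle swept by the target during transfer: ω₂·t = 1.826 rad = 104.6°.
The spacecraft traverses 180° on the transfer ellipse, so the target must lead by 180° − 104.6° = 75.4°.

φ = 75.4°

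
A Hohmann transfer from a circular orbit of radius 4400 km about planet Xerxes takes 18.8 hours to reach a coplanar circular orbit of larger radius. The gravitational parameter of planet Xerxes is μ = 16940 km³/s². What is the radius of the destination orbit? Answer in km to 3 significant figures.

r₂ = 35400 km

Transfer time t = 18.8 hours = 67680 s, and t = π√(a_t³/μ).
So a_t = (μ t²/π²)^(1/3) = (16940 × (67680)² / π²)^(1/3) = 19884 km.
Since a_t = (r₁ + r₂)/2, r₂ = 2a_t − r₁ = 2×19884 − 4400 = 35368 km.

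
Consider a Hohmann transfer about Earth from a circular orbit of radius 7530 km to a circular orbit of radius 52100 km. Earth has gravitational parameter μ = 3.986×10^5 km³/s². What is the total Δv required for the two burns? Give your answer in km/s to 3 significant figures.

The Hohmann ellipse has a_t = (r₁ + r₂)/2 = 29815 km.
At r₁ the circular-orbit speed is v₁ = √(μ/r₁) = 7.276 km/s.
On the transfer ellipse at r₁, vis-viva equation gives v_p = √[μ(2/r₁ − 1/a_t)] = 9.618 km/s.
First burn Δv₁ = |v_p − v₁| = 2.342 km/s.
At r₂, v₂ = √(μ/r₂) = 2.766 km/s.
Transfer-orbit speed at r₂: v_a = √[μ(2/r₂ − 1/a_t)] = 1.390 km/s.
Second burn Δv₂ = |v₂ − v_a| = 1.376 km/s.
Δv = Δv₁ + Δv₂ = 2.342 + 1.376 = 3.718 km/s.

Δv = 3.72 km/s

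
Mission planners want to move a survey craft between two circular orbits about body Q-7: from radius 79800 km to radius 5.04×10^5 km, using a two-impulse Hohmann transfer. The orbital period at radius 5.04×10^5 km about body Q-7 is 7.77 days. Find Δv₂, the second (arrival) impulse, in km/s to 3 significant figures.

Δv₂ = 2.25 km/s

From Kepler's third law T² = 4π²r³/μ at r = 5.04×10^5 km, T = 7.77 days = 7.77 × 86400 s = 6.71328×10^5 s: μ = 4π²r³/T² = 1.12145×10^7 km³/s².
Semi-major axis of the transfer orbit: a_t = (79800 + 5.040×10^5)/2 = 2.919×10^5 km.
Circular speed at r = 5.040×10^5 km: v_c = √(μ/r) = 4.717 km/s.
Vis-viva on the transfer ellipse at r = 5.040×10^5 km gives v_t = √[μ(2/r − 1/a_t)] = 2.466 km/s.
Δv₂ = |v_t − v_c| = |2.466 − 4.717| = 2.251 km/s.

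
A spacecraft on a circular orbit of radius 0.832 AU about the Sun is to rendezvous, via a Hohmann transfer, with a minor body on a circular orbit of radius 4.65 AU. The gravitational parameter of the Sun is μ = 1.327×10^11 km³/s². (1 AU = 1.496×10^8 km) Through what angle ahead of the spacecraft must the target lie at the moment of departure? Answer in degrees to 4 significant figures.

In km: r₁ = 0.832 × 1.496×10^8 = 1.244672×10^8 km; r₂ = 4.65 × 1.496×10^8 = 6.9564×10^8 km.
The Hohmann ellipse has a_t = (r₁ + r₂)/2 = 4.100536×10^8 km.
The half-period of the transfer ellipse is t = π√(a_t³/μ) = 7.16103×10^7 s.
Target angular speed ω₂ = √(μ/r₂³) = 1.98545×10^-8 rad/s.
Angle swept by the target during transfer: ω₂·t = 1.4218 rad = 81.46°.
The spacecraft traverses 180° on the transfer ellipse, so the target must lead by 180° − 81.46° = 98.54°.

φ = 98.54°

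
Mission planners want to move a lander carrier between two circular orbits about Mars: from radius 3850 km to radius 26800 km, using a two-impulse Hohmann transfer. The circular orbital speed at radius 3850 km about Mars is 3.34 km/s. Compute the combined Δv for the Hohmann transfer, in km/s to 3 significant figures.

From the circular-orbit relation v² = μ/r at r = 3850 km: μ = v²r = (3.34)² × 3850 = 42949.1 km³/s².
Transfer-ellipse semi-major axis a_t = (r₁ + r₂)/2 = (3850 + 26800)/2 = 15325 km.
At r₁ the circular-orbit speed is v₁ = √(μ/r₁) = 3.340 km/s.
On the transfer ellipse at r₁, v² = μ(2/r − 1/a) gives v_p = √[μ(2/r₁ − 1/a_t)] = 4.417 km/s.
First burn Δv₁ = |v_p − v₁| = 1.077 km/s.
Circular speed at r₂: v₂ = √(μ/r₂) = 1.2659 km/s.
Transfer-orbit speed at r₂: v_a = √[μ(2/r₂ − 1/a_t)] = 0.63451 km/s.
Second burn Δv₂ = |v₂ − v_a| = 0.6314 km/s.
Δv = Δv₁ + Δv₂ = 1.077 + 0.6314 = 1.708 km/s.

Δv = 1.71 km/s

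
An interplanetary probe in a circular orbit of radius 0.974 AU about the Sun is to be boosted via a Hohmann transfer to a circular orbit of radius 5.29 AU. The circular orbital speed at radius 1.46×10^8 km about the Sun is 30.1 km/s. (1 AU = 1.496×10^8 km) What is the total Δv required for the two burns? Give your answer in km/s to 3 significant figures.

Δv = 14.7 km/s

From the circular-orbit relation v² = μ/r at r = 1.46×10^8 km: μ = v²r = (30.1)² × 1.46×10^8 = 1.32277×10^11 km³/s².
In km: r₁ = 0.974 × 1.496×10^8 = 1.457104×10^8 km; r₂ = 5.29 × 1.496×10^8 = 7.91384×10^8 km.
The Hohmann ellipse has a_t = (r₁ + r₂)/2 = 4.685472×10^8 km.
Circular speed at r₁: v₁ = √(μ/r₁) = √(1.32277×10^11/1.457104×10^8) = 30.1299 km/s.
On the transfer ellipse at r₁, vis-viva equation gives v_p = √[μ(2/r₁ − 1/a_t)] = 39.1575 km/s.
First burn Δv₁ = |v_p − v₁| = 9.028 km/s.
At r₂, v₂ = √(μ/r₂) = 12.929 km/s.
Transfer-orbit speed at r₂: v_a = √[μ(2/r₂ − 1/a_t)] = 7.2097 km/s.
Second burn Δv₂ = |v₂ − v_a| = 5.719 km/s.
Total Δv = Δv₁ + Δv₂ = 14.75 km/s.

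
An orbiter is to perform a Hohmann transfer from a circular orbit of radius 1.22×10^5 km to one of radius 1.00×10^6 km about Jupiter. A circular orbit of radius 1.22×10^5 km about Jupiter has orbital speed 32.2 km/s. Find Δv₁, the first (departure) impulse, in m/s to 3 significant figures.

Δv₁ = 10800 m/s

From the circular-orbit relation v² = μ/r at r = 1.22×10^5 km: μ = v²r = (32.2)² × 1.22×10^5 = 1.26494×10^8 km³/s².
The Hohmann ellipse has a_t = (r₁ + r₂)/2 = 5.610×10^5 km.
Circular speed at r = 1.220×10^5 km: v_c = √(μ/r) = 32.20 km/s.
Vis-viva on the transfer ellipse at r = 1.220×10^5 km gives v_t = √[μ(2/r − 1/a_t)] = 42.99 km/s.
Δv₁ = |v_t − v_c| = |42.99 − 32.20| = 10.79 km/s.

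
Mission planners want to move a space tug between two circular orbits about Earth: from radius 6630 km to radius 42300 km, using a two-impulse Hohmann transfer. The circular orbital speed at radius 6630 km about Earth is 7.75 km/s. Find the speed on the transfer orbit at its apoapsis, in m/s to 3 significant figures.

v = 1600 m/s

From the circular-orbit relation v² = μ/r at r = 6630 km: μ = v²r = (7.75)² × 6630 = 3.98214×10^5 km³/s².
The Hohmann ellipse has a_t = (r₁ + r₂)/2 = 24465 km.
At apoapsis, r = 42300 km.
Vis-viva: v = √[μ(2/r − 1/a_t)] = √[3.98214×10^5 × (2/42300 − 1/24465)] = 1.597 km/s.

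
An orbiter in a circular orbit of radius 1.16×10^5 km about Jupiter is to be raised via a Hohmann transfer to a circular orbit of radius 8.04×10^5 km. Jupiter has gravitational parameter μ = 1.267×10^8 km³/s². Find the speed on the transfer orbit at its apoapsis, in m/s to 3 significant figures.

v = 6300 m/s

Semi-major axis of the transfer orbit: a_t = (1.160×10^5 + 8.040×10^5)/2 = 4.600×10^5 km.
At apoapsis, r = 8.040×10^5 km.
Vis-viva: v = √[μ(2/r − 1/a_t)] = √[1.267×10^8 × (2/8.040×10^5 − 1/4.600×10^5)] = 6.304 km/s.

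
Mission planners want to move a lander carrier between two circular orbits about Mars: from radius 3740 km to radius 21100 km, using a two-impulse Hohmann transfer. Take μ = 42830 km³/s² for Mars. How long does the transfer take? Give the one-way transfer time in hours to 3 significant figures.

Semi-major axis of the transfer orbit: a_t = (3740 + 21100)/2 = 12420 km.
Half the transfer-orbit period gives t = π√(a_t³/μ) = 21010 s.
Converting: 21010 s ÷ 3600 s/hour = 5.84 hours.

t = 5.84 hours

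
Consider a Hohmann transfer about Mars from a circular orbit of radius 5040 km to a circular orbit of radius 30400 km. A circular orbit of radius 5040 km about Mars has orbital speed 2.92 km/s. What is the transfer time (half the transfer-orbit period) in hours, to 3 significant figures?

t = 9.93 hours

From the circular-orbit relation v² = μ/r at r = 5040 km: μ = v²r = (2.92)² × 5040 = 42973.1 km³/s².
Semi-major axis of the transfer orbit: a_t = (5040 + 30400)/2 = 17720 km.
By Kepler's third law the transfer-orbit period is T = 2π√(a_t³/μ), so t = T/2 = 35750 s.
Converting: 35750 s ÷ 3600 s/hour = 9.93 hours.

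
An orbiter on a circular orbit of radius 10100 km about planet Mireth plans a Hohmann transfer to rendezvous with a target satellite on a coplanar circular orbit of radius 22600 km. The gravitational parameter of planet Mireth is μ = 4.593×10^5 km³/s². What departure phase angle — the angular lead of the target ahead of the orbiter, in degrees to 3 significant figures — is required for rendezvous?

The Hohmann ellipse has a_t = (r₁ + r₂)/2 = 16350 km.
The half-period of the transfer ellipse is t = π√(a_t³/μ) = 9691 s.
The target's mean motion on its circular orbit is ω₂ = √(μ/r₂³) = 1.995×10^-4 rad/s.
Angle swept by the target during transfer: ω₂·t = 1.933 rad = 110.8°.
Arrival is 180° from departure on the ellipse, so φ = 180° − 110.8° = 69.2°.

φ = 69.2°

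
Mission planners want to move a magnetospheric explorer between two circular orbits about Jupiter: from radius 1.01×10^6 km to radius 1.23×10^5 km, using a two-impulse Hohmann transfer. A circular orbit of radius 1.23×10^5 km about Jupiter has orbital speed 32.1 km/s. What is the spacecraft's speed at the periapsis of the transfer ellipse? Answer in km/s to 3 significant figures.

v = 42.9 km/s

From the circular-orbit relation v² = μ/r at r = 1.23×10^5 km: μ = v²r = (32.1)² × 1.23×10^5 = 1.26740×10^8 km³/s².
Semi-major axis of the transfer orbit: a_t = (1.010×10^6 + 1.230×10^5)/2 = 5.665×10^5 km.
The periapsis of the transfer ellipse is at r = 1.230×10^5 km.
Applying v² = μ(2/r − 1/a_t): v = 42.86 km/s.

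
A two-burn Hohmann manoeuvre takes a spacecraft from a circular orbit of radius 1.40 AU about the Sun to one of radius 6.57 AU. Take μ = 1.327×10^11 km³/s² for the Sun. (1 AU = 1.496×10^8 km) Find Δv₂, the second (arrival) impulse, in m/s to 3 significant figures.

Δv₂ = 4730 m/s

In km: r₁ = 1.40 × 1.496×10^8 = 2.0944×10^8 km; r₂ = 6.57 × 1.496×10^8 = 9.82872×10^8 km.
Semi-major axis of the transfer orbit: a_t = (2.0944×10^8 + 9.82872×10^8)/2 = 5.96156×10^8 km.
On the circular orbit at r = 9.82872×10^8 km, v_c = √(μ/r) = 11.619 km/s.
Vis-viva on the transfer ellipse at r = 9.82872×10^8 km gives v_t = √[μ(2/r − 1/a_t)] = 6.8871 km/s.
Δv₂ = |v_t − v_c| = |6.8871 − 11.619| = 4.732 km/s.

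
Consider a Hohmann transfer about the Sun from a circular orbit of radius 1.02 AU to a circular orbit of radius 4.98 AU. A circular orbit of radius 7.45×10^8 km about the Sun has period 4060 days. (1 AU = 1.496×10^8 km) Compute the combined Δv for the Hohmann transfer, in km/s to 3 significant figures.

From Kepler's third law T² = 4π²r³/μ at r = 7.45×10^8 km, T = 4060 days = 4060 × 86400 s = 3.50784×10^8 s: μ = 4π²r³/T² = 1.32663×10^11 km³/s².
In km: r₁ = 1.02 × 1.496×10^8 = 1.52592×10^8 km; r₂ = 4.98 × 1.496×10^8 = 7.45008×10^8 km.
The Hohmann ellipse has a_t = (r₁ + r₂)/2 = 4.488×10^8 km.
Circular speed at r₁: v₁ = √(μ/r₁) = √(1.32663×10^11/1.52592×10^8) = 29.4855 km/s.
Transfer-orbit speed at r₁ (vis-viva equation): v_p = √[μ(2/r₁ − 1/a_t)] = 37.9894 km/s.
First burn Δv₁ = |v_p − v₁| = 8.504 km/s.
At r₂, v₂ = √(μ/r₂) = 13.344 km/s.
Transfer-orbit speed at r₂: v_a = √[μ(2/r₂ − 1/a_t)] = 7.7810 km/s.
Second burn Δv₂ = |v₂ − v_a| = 5.563 km/s.
Total Δv = Δv₁ + Δv₂ = 14.07 km/s.

Δv = 14.1 km/s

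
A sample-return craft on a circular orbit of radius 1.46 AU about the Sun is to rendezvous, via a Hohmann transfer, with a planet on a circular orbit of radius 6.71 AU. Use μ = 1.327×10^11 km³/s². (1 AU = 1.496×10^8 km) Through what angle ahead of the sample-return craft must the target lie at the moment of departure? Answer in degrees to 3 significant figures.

In km: r₁ = 1.46 × 1.496×10^8 = 2.18416×10^8 km; r₂ = 6.71 × 1.496×10^8 = 1.003816×10^9 km.
Semi-major axis of the transfer orbit: a_t = (2.18416×10^8 + 1.003816×10^9)/2 = 6.11116×10^8 km.
Transfer time t = π√(a_t³/μ) = 1.3029×10^8 s.
Target angular speed ω₂ = √(μ/r₂³) = 1.1454×10^-8 rad/s.
Angle swept by the target during transfer: ω₂·t = 1.4923 rad = 85.50°.
The sample-return craft traverses 180° on the transfer ellipse, so the target must lead by 180° − 85.50° = 94.5°.

φ = 94.5°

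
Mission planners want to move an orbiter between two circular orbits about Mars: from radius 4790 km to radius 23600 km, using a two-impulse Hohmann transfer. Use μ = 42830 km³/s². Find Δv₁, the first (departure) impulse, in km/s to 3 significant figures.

Δv₁ = 0.865 km/s

The Hohmann ellipse has a_t = (r₁ + r₂)/2 = 14195 km.
On the circular orbit at r = 4790 km, v_c = √(μ/r) = 2.9902 km/s.
Vis-viva on the transfer ellipse at r = 4790 km gives v_t = √[μ(2/r − 1/a_t)] = 3.8556 km/s.
Δv₁ = |v_t − v_c| = |3.8556 − 2.9902| = 0.8654 km/s.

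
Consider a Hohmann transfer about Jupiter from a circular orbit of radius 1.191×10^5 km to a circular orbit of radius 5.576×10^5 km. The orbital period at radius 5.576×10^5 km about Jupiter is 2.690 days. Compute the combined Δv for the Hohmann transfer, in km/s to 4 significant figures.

From Kepler's third law T² = 4π²r³/μ at r = 5.576×10^5 km, T = 2.690 days = 2.690 × 86400 s = 2.32416×10^5 s: μ = 4π²r³/T² = 1.26706×10^8 km³/s².
The Hohmann ellipse has a_t = (r₁ + r₂)/2 = 3.3835×10^5 km.
At r₁ the circular-orbit speed is v₁ = √(μ/r₁) = 32.617 km/s.
Transfer-orbit speed at r₁ (vis-viva): v_p = √[μ(2/r₁ − 1/a_t)] = 41.872 km/s.
First burn Δv₁ = |v_p − v₁| = 9.255 km/s.
At r₂, v₂ = √(μ/r₂) = 15.0743 km/s.
Transfer-orbit speed at r₂: v_a = √[μ(2/r₂ − 1/a_t)] = 8.94354 km/s.
Second burn Δv₂ = |v₂ − v_a| = 6.131 km/s.
Δv = Δv₁ + Δv₂ = 9.255 + 6.131 = 15.39 km/s.

Δv = 15.39 km/s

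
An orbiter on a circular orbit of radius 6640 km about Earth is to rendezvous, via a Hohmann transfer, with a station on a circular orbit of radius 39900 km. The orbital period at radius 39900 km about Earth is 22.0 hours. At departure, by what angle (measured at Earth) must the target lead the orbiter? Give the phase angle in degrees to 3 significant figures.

φ = 99.8°

From Kepler's third law T² = 4π²r³/μ at r = 39900 km, T = 22.0 hours = 22.0 × 3600 s = 79200 s: μ = 4π²r³/T² = 3.99786×10^5 km³/s².
The Hohmann ellipse has a_t = (r₁ + r₂)/2 = 23270 km.
Transfer time t = π√(a_t³/μ) = 17637 s.
Target angular speed ω₂ = √(μ/r₂³) = 7.9333×10^-5 rad/s.
Angle swept by the target during transfer: ω₂·t = 1.3992 rad = 80.17°.
The orbiter traverses 180° on the transfer ellipse, so the target must lead by 180° − 80.17° = 99.8°.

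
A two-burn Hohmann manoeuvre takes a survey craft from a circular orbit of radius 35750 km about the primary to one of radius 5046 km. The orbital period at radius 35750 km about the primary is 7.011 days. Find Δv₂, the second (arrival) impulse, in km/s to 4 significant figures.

Δv₂ = 0.3197 km/s

From Kepler's third law T² = 4π²r³/μ at r = 35750 km, T = 7.011 days = 7.011 × 86400 s = 6.057504×10^5 s: μ = 4π²r³/T² = 4915.87 km³/s².
Transfer-ellipse semi-major axis a_t = (r₁ + r₂)/2 = (35750 + 5046)/2 = 20398 km.
On the circular orbit at r = 5046 km, v_c = √(μ/r) = 0.98702 km/s.
Vis-viva on the transfer ellipse at r = 5046 km gives v_t = √[μ(2/r − 1/a_t)] = 1.3067 km/s.
Δv₂ = |v_t − v_c| = |1.3067 − 0.98702| = 0.3197 km/s.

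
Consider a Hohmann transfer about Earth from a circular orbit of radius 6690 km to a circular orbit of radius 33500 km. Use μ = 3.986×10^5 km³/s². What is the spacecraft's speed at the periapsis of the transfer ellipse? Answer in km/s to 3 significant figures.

Transfer-ellipse semi-major axis a_t = (r₁ + r₂)/2 = (6690 + 33500)/2 = 20095 km.
The periapsis of the transfer ellipse is at r = 6690 km.
Vis-viva: v = √[μ(2/r − 1/a_t)] = √[3.986×10^5 × (2/6690 − 1/20095)] = 9.966 km/s.

v = 9.97 km/s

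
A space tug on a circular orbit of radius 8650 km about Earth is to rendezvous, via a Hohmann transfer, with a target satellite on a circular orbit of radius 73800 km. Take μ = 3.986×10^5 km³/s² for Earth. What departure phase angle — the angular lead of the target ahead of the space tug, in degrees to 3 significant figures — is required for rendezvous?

Transfer-ellipse semi-major axis a_t = (r₁ + r₂)/2 = (8650 + 73800)/2 = 41225 km.
Transfer time t = π√(a_t³/μ) = 41650 s.
Target angular speed ω₂ = √(μ/r₂³) = 3.149×10^-5 rad/s.
Angle swept by the target during transfer: ω₂·t = 1.3116 rad = 75.15°.
The space tug traverses 180° on the transfer ellipse, so the target must lead by 180° − 75.15° = 105°.

φ = 105°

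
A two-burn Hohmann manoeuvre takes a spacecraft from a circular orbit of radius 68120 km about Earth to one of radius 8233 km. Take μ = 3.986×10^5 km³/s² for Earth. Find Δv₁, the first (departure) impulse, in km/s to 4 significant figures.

Δv₁ = 1.296 km/s

The Hohmann ellipse has a_t = (r₁ + r₂)/2 = 38176.5 km.
On the circular orbit at r = 68120 km, v_c = √(μ/r) = 2.419 km/s.
Transfer-orbit speed at the same r (vis-viva, a = a_t): v_t = √[μ(2/r − 1/a_t)] = 1.123 km/s.
Δv₁ = |v_t − v_c| = |1.123 − 2.419| = 1.296 km/s.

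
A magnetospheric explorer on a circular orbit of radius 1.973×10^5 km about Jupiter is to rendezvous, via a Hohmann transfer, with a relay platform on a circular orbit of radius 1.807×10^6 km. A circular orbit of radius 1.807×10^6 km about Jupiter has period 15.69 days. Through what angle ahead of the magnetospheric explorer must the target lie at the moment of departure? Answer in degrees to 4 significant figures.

φ = 105.7°

From Kepler's third law T² = 4π²r³/μ at r = 1.807×10^6 km, T = 15.69 days = 15.69 × 86400 s = 1.355616×10^6 s: μ = 4π²r³/T² = 1.26754×10^8 km³/s².
Transfer-ellipse semi-major axis a_t = (r₁ + r₂)/2 = (1.973×10^5 + 1.807×10^6)/2 = 1.00215×10^6 km.
Transfer time t = π√(a_t³/μ) = 2.7994×10^5 s.
Target angular speed ω₂ = √(μ/r₂³) = 4.6349×10^-6 rad/s.
Angle swept by the target during transfer: ω₂·t = 1.2975 rad = 74.34°.
Arrival is 180° from departure on the ellipse, so φ = 180° − 74.34° = 105.7°.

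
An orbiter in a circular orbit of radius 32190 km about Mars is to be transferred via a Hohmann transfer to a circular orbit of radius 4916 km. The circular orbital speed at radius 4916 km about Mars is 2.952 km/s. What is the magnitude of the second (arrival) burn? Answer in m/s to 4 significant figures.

From the circular-orbit relation v² = μ/r at r = 4916 km: μ = v²r = (2.952)² × 4916 = 42839.5 km³/s².
Semi-major axis of the transfer orbit: a_t = (32190 + 4916)/2 = 18553 km.
On the circular orbit at r = 4916 km, v_c = √(μ/r) = 2.9520 km/s.
Vis-viva on the transfer ellipse at r = 4916 km gives v_t = √[μ(2/r − 1/a_t)] = 3.8884 km/s.
Δv₂ = |v_t − v_c| = |3.8884 − 2.9520| = 0.9364 km/s.

Δv₂ = 936.4 m/s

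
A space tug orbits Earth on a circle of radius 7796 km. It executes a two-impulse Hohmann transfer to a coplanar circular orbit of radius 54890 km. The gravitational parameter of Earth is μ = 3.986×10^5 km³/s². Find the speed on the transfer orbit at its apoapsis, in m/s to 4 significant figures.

v = 1344 m/s

Semi-major axis of the transfer orbit: a_t = (7796 + 54890)/2 = 31343 km.
At apoapsis, r = 54890 km.
Vis-viva: v = √[μ(2/r − 1/a_t)] = √[3.986×10^5 × (2/54890 − 1/31343)] = 1.344 km/s.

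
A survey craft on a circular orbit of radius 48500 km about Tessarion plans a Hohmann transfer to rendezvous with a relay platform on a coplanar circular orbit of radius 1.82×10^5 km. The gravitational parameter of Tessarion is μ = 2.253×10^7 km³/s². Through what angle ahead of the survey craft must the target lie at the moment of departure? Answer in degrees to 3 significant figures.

φ = 89.3°

The Hohmann ellipse has a_t = (r₁ + r₂)/2 = 1.1525×10^5 km.
The half-period of the transfer ellipse is t = π√(a_t³/μ) = 25900 s.
The target's mean motion on its circular orbit is ω₂ = √(μ/r₂³) = 6.113×10^-5 rad/s.
Angle swept by the target during transfer: ω₂·t = 1.583 rad = 90.70°.
The survey craft traverses 180° on the transfer ellipse, so the target must lead by 180° − 90.70° = 89.3°.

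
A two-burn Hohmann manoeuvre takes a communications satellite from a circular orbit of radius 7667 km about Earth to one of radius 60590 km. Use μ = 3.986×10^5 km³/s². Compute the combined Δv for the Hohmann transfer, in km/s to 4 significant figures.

Transfer-ellipse semi-major axis a_t = (r₁ + r₂)/2 = (7667 + 60590)/2 = 34128.5 km.
Circular speed at r₁: v₁ = √(μ/r₁) = √(3.986×10^5/7667) = 7.210 km/s.
On the transfer ellipse at r₁, vis-viva equation gives v_p = √[μ(2/r₁ − 1/a_t)] = 9.607 km/s.
First burn Δv₁ = |v_p − v₁| = 2.397 km/s.
At r₂, v₂ = √(μ/r₂) = 2.565 km/s.
Transfer-orbit speed at r₂: v_a = √[μ(2/r₂ − 1/a_t)] = 1.216 km/s.
Second burn Δv₂ = |v₂ − v_a| = 1.349 km/s.
Total Δv = Δv₁ + Δv₂ = 3.746 km/s.

Δv = 3.746 km/s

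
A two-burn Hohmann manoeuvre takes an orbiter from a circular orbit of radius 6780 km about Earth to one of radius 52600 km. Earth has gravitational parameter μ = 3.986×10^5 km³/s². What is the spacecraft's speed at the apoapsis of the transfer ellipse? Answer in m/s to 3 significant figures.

v = 1320 m/s

Semi-major axis of the transfer orbit: a_t = (6780 + 52600)/2 = 29690 km.
The apoapsis of the transfer ellipse is at r = 52600 km.
From the vis-viva equation, v = √[μ(2/r − 1/a_t)] = 1.315 km/s.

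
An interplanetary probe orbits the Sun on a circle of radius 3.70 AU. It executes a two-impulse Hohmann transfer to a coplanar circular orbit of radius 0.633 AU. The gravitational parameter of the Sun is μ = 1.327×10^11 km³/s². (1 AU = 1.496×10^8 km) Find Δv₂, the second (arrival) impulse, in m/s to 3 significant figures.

In km: r₁ = 3.70 × 1.496×10^8 = 5.5352×10^8 km; r₂ = 0.633 × 1.496×10^8 = 9.46968×10^7 km.
Semi-major axis of the transfer orbit: a_t = (5.5352×10^8 + 9.46968×10^7)/2 = 3.241084×10^8 km.
On the circular orbit at r = 9.46968×10^7 km, v_c = √(μ/r) = 37.43 km/s.
Vis-viva on the transfer ellipse at r = 9.46968×10^7 km gives v_t = √[μ(2/r − 1/a_t)] = 48.92 km/s.
Δv₂ = |v_t − v_c| = |48.92 − 37.43| = 11.49 km/s.

Δv₂ = 11500 m/s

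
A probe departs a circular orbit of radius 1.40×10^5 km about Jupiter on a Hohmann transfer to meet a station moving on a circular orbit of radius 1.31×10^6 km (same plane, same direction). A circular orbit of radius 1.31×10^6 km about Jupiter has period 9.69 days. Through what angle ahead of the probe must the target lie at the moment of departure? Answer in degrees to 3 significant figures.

From Kepler's third law T² = 4π²r³/μ at r = 1.31×10^6 km, T = 9.69 days = 9.69 × 86400 s = 8.37216×10^5 s: μ = 4π²r³/T² = 1.26619×10^8 km³/s².
Semi-major axis of the transfer orbit: a_t = (1.400×10^5 + 1.310×10^6)/2 = 7.250×10^5 km.
Transfer time t = π√(a_t³/μ) = 1.7235×10^5 s.
The target's mean motion on its circular orbit is ω₂ = √(μ/r₂³) = 7.5049×10^-6 rad/s.
Angle swept by the target during transfer: ω₂·t = 1.2935 rad = 74.11°.
Arrival is 180° from departure on the ellipse, so φ = 180° − 74.11° = 106°.

φ = 106°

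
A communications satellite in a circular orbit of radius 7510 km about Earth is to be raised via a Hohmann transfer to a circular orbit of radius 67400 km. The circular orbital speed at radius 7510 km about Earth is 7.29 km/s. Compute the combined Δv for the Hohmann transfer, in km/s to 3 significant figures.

Δv = 3.83 km/s

From the circular-orbit relation v² = μ/r at r = 7510 km: μ = v²r = (7.29)² × 7510 = 3.99112×10^5 km³/s².
Transfer-ellipse semi-major axis a_t = (r₁ + r₂)/2 = (7510 + 67400)/2 = 37455 km.
Circular speed at r₁: v₁ = √(μ/r₁) = √(3.99112×10^5/7510) = 7.290 km/s.
On the transfer ellipse at r₁, v² = μ(2/r − 1/a) gives v_p = √[μ(2/r₁ − 1/a_t)] = 9.779 km/s.
First burn Δv₁ = |v_p − v₁| = 2.489 km/s.
Circular speed at r₂: v₂ = √(μ/r₂) = 2.4334 km/s.
Transfer-orbit speed at r₂: v_a = √[μ(2/r₂ − 1/a_t)] = 1.0896 km/s.
Second burn Δv₂ = |v₂ − v_a| = 1.344 km/s.
Δv = Δv₁ + Δv₂ = 2.489 + 1.344 = 3.833 km/s.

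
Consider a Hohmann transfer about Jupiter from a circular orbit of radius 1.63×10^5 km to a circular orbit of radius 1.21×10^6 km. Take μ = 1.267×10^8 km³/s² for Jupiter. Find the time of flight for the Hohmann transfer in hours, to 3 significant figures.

Semi-major axis of the transfer orbit: a_t = (1.630×10^5 + 1.210×10^6)/2 = 6.865×10^5 km.
Transfer time t = π√(a_t³/μ) = π√((6.865×10^5)³ / 1.267×10^8) = 1.588×10^5 s.
Converting: 1.588×10^5 s ÷ 3600 s/hour = 44.1 hours.

t = 44.1 hours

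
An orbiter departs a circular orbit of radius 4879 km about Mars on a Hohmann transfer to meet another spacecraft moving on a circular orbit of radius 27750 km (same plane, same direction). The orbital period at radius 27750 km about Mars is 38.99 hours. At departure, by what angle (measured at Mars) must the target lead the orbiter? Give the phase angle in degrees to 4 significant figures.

From Kepler's third law T² = 4π²r³/μ at r = 27750 km, T = 38.99 hours = 38.99 × 3600 s = 1.40364×10^5 s: μ = 4π²r³/T² = 42819.1 km³/s².
Transfer-ellipse semi-major axis a_t = (r₁ + r₂)/2 = (4879 + 27750)/2 = 16314.5 km.
The half-period of the transfer ellipse is t = π√(a_t³/μ) = 31640 s.
Target angular speed ω₂ = √(μ/r₂³) = 4.476×10^-5 rad/s.
Angle swept by the target during transfer: ω₂·t = 1.4162 rad = 81.14°.
Arrival is 180° from departure on the ellipse, so φ = 180° − 81.14° = 98.86°.

φ = 98.86°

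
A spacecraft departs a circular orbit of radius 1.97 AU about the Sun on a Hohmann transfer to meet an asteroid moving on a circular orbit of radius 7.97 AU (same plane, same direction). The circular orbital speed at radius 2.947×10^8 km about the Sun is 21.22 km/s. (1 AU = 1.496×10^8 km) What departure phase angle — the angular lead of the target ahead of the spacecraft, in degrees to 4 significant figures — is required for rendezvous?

φ = 91.36°

From the circular-orbit relation v² = μ/r at r = 2.947×10^8 km: μ = v²r = (21.22)² × 2.947×10^8 = 1.32700×10^11 km³/s².
In km: r₁ = 1.97 × 1.496×10^8 = 2.94712×10^8 km; r₂ = 7.97 × 1.496×10^8 = 1.192312×10^9 km.
The Hohmann ellipse has a_t = (r₁ + r₂)/2 = 7.43512×10^8 km.
The half-period of the transfer ellipse is t = π√(a_t³/μ) = 1.748×10^8 s.
Target angular speed ω₂ = √(μ/r₂³) = 8.848×10^-9 rad/s.
Angle swept by the target during transfer: ω₂·t = 1.547 rad = 88.64°.
Arrival is 180° from departure on the ellipse, so φ = 180° − 88.64° = 91.36°.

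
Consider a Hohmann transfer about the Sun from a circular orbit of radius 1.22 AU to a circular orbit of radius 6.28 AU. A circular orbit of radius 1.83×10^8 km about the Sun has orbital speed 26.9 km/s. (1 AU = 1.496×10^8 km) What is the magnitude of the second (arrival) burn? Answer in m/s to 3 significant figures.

Δv₂ = 5100 m/s

From the circular-orbit relation v² = μ/r at r = 1.83×10^8 km: μ = v²r = (26.9)² × 1.83×10^8 = 1.32421×10^11 km³/s².
In km: r₁ = 1.22 × 1.496×10^8 = 1.82512×10^8 km; r₂ = 6.28 × 1.496×10^8 = 9.39488×10^8 km.
Transfer-ellipse semi-major axis a_t = (r₁ + r₂)/2 = (1.82512×10^8 + 9.39488×10^8)/2 = 5.610×10^8 km.
On the circular orbit at r = 9.39488×10^8 km, v_c = √(μ/r) = 11.8722 km/s.
Vis-viva on the transfer ellipse at r = 9.39488×10^8 km gives v_t = √[μ(2/r − 1/a_t)] = 6.77168 km/s.
Δv₂ = |v_t − v_c| = |6.77168 − 11.8722| = 5.101 km/s.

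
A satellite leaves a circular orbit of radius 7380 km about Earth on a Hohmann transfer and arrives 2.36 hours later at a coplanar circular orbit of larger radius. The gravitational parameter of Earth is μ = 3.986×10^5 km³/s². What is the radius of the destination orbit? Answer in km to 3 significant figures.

r₂ = 21200 km

Transfer time t = 2.36 hours = 8496 s, and t = π√(a_t³/μ).
So a_t = (μ t²/π²)^(1/3) = (3.986×10^5 × (8496)² / π²)^(1/3) = 14285 km.
Since a_t = (r₁ + r₂)/2, r₂ = 2a_t − r₁ = 2×14285 − 7380 = 21190 km.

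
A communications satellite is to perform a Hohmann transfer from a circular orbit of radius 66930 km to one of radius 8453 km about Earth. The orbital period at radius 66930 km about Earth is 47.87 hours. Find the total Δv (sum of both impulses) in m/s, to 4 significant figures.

From Kepler's third law T² = 4π²r³/μ at r = 66930 km, T = 47.87 hours = 47.87 × 3600 s = 1.72332×10^5 s: μ = 4π²r³/T² = 3.98557×10^5 km³/s².
Semi-major axis of the transfer orbit: a_t = (66930 + 8453)/2 = 37691.5 km.
Circular speed at r₁: v₁ = √(μ/r₁) = √(3.98557×10^5/66930) = 2.44025 km/s.
Transfer-orbit speed at r₁ (vis-viva): v_a = √[μ(2/r₁ − 1/a_t)] = 1.15563 km/s.
First burn Δv₁ = |v_a − v₁| = 1.2846 km/s.
At r₂, v₂ = √(μ/r₂) = 6.8666 km/s.
Transfer-orbit speed at r₂: v_p = √[μ(2/r₂ − 1/a_t)] = 9.1502 km/s.
Second burn Δv₂ = |v₂ − v_p| = 2.2836 km/s.
Δv = Δv₁ + Δv₂ = 1.2846 + 2.2836 = 3.568 km/s.

Δv = 3568 m/s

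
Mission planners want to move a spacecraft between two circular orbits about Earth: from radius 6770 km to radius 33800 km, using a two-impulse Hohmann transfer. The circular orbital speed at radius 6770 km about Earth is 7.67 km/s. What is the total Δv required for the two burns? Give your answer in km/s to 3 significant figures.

From the circular-orbit relation v² = μ/r at r = 6770 km: μ = v²r = (7.67)² × 6770 = 3.98272×10^5 km³/s².
The Hohmann ellipse has a_t = (r₁ + r₂)/2 = 20285 km.
At r₁ the circular-orbit speed is v₁ = √(μ/r₁) = 7.6700 km/s.
On the transfer ellipse at r₁, vis-viva equation gives v_p = √[μ(2/r₁ − 1/a_t)] = 9.9007 km/s.
First burn Δv₁ = |v_p − v₁| = 2.2307 km/s.
At r₂, v₂ = √(μ/r₂) = 3.4327 km/s.
Transfer-orbit speed at r₂: v_a = √[μ(2/r₂ − 1/a_t)] = 1.9831 km/s.
Second burn Δv₂ = |v₂ − v_a| = 1.4496 km/s.
Δv = Δv₁ + Δv₂ = 2.2307 + 1.4496 = 3.680 km/s.

Δv = 3.68 km/s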